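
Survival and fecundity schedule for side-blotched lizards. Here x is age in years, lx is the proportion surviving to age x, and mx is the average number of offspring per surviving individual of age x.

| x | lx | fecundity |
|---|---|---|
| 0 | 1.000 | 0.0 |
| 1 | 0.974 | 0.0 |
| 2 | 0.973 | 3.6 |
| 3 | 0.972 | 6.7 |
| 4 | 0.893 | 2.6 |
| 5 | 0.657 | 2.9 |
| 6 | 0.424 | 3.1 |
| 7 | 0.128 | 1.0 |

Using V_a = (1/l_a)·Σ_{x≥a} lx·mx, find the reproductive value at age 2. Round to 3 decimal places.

lx·mx for x ≥ 2: 3.5028, 6.5124, 2.3218, 1.9053, 1.3144, 0.128 → sum = 15.6847
V_2 = 15.6847 / l_2 = 15.6847 / 0.973 = 16.119938… → 16.120

16.120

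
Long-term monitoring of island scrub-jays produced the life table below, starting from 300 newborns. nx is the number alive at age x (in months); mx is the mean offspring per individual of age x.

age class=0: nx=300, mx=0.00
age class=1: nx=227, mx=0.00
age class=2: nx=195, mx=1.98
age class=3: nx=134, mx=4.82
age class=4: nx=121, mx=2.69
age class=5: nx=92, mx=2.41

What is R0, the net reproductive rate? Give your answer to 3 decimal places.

lx = nx/n0 = nx/300: 1, 0.75667…, 0.65, 0.44667…, 0.40333…, 0.30667…
lx·mx by age: 0, 0, 1.287, 2.152933…, 1.084967…, 0.739067…
R0 = Σ lx·mx = 5.263967… → 5.264

5.264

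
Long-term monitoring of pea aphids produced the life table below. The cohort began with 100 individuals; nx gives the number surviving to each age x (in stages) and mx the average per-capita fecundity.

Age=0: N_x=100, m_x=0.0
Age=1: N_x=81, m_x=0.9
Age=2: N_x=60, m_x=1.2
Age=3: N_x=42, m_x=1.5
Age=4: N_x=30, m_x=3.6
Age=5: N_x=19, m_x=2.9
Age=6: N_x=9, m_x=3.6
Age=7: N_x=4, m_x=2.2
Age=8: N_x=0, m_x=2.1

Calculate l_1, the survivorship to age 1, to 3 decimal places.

0.810

l_1 = n_1/n_0 = 81/100 = 0.81 → 0.810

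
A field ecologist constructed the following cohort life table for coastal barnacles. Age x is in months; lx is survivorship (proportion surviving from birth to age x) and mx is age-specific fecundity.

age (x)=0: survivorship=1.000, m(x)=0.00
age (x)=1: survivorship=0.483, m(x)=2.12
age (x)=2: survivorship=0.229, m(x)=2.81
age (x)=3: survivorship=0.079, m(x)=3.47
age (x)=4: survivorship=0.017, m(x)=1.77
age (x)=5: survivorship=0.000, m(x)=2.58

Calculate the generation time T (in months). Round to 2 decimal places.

1.65

lx·mx: 0, 1.02396, 0.64349, 0.27413, 0.03009, 0 → R0 = 1.97167
x·lx·mx: 0, 1.02396, 1.28698, 0.82239, 0.12036, 0 → Σ = 3.25369
T = 3.25369 / 1.97167 = 1.65022… → 1.65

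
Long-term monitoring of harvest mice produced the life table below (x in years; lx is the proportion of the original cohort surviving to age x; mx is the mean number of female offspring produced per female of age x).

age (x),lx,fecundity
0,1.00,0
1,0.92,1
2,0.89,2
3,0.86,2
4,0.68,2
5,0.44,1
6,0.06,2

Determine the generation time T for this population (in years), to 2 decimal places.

2.84

lx·mx: 0, 0.92, 1.78, 1.72, 1.36, 0.44, 0.12 → R0 = 6.34
x·lx·mx: 0, 0.92, 3.56, 5.16, 5.44, 2.2, 0.72 → Σ = 18
T = 18 / 6.34 = 2.839117… → 2.84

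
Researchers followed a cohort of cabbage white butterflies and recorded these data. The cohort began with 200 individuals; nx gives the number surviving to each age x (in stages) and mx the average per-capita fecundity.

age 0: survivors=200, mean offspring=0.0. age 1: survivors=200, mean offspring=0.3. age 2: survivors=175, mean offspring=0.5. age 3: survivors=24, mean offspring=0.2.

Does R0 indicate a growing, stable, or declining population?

lx = nx/n0 = nx/200: 1, 1, 0.875, 0.12
R0 = Σ lx·mx = 0 + 0.3 + 0.4375 + 0.024 = 0.7615
R0 < 1, so the population is declining.

declining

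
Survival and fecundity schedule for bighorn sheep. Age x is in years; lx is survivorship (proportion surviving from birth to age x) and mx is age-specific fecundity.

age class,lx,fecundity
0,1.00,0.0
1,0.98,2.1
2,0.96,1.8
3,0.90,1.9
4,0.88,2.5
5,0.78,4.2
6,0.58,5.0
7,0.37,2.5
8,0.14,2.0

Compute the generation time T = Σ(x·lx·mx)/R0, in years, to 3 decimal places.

lx·mx: 0, 2.058, 1.728, 1.71, 2.2, 3.276, 2.9, 0.925, 0.28 → R0 = 15.077
x·lx·mx: 0, 2.058, 3.456, 5.13, 8.8, 16.38, 17.4, 6.475, 2.24 → Σ = 61.939
T = 61.939 / 15.077 = 4.108178… → 4.108

4.108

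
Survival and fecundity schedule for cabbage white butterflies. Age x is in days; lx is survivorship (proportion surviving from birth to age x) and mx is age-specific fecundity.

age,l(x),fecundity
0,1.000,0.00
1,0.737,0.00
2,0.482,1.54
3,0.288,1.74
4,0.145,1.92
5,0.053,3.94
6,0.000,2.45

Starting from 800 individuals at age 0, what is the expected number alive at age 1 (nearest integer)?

Expected survivors = N0 · l_1 = 800 × 0.737 = 589.6 → 590

590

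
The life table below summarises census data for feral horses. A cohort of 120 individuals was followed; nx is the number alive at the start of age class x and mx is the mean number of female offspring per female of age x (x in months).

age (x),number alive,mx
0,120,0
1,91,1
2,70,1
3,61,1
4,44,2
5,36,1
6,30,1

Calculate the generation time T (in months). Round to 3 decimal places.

2.995

lx = nx/n0 = nx/120: 1, 0.75833…, 0.58333…, 0.50833…, 0.36667…, 0.3, 0.25
lx·mx: 0, 0.758333…, 0.583333…, 0.508333…, 0.733333…, 0.3, 0.25 → R0 = 3.133333…
x·lx·mx: 0, 0.758333…, 1.166667…, 1.525…, 2.933333…, 1.5, 1.5 → Σ = 9.383333…
T = 9.383333… / 3.133333… = 2.994681… → 2.995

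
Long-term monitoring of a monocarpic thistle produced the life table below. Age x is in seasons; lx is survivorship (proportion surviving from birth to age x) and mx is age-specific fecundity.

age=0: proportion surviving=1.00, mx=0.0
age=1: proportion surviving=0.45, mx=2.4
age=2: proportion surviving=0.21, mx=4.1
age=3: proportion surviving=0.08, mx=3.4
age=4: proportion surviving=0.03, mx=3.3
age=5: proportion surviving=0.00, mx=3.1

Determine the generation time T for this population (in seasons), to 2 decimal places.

lx·mx: 0, 1.08, 0.861, 0.272, 0.099, 0 → R0 = 2.312
x·lx·mx: 0, 1.08, 1.722, 0.816, 0.396, 0 → Σ = 4.014
T = 4.014 / 2.312 = 1.736159… → 1.74

1.74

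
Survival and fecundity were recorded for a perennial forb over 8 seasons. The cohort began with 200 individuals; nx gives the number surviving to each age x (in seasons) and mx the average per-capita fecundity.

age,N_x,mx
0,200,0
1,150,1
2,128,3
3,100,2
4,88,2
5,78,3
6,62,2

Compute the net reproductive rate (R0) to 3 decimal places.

lx = nx/n0 = nx/200: 1, 0.75, 0.64, 0.5, 0.44, 0.39, 0.31
lx·mx by age: 0, 0.75, 1.92, 1, 0.88, 1.17, 0.62
R0 = Σ lx·mx = 6.34 → 6.340

6.340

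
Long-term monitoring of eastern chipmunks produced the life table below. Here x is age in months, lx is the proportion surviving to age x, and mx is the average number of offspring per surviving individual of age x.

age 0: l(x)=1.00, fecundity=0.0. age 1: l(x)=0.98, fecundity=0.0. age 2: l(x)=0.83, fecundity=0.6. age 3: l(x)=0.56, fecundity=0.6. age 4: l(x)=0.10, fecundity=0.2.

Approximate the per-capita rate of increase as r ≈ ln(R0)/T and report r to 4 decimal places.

-0.0647

R0 = Σ lx·mx = 0 + 0 + 0.498 + 0.336 + 0.02 = 0.854
Σ x·lx·mx = 2.084; T = 2.084/0.854 = 2.44028…
r ≈ ln(R0)/T = ln(0.854)/2.44028… = -0.064675… → -0.0647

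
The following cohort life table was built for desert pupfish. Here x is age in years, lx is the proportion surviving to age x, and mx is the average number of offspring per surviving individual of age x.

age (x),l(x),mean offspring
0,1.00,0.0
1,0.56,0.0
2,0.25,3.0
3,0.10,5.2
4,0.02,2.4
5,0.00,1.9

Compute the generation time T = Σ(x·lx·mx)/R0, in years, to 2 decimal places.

lx·mx: 0, 0, 0.75, 0.52, 0.048, 0 → R0 = 1.318
x·lx·mx: 0, 0, 1.5, 1.56, 0.192, 0 → Σ = 3.252
T = 3.252 / 1.318 = 2.467375… → 2.47

2.47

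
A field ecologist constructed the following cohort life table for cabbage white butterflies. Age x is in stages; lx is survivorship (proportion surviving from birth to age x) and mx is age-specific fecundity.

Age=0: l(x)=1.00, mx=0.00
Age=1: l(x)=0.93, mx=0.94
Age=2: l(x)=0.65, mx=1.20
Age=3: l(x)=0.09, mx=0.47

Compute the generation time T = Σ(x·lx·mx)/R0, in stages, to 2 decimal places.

1.51

lx·mx: 0, 0.8742, 0.78, 0.0423 → R0 = 1.6965
x·lx·mx: 0, 0.8742, 1.56, 0.1269 → Σ = 2.5611
T = 2.5611 / 1.6965 = 1.509637… → 1.51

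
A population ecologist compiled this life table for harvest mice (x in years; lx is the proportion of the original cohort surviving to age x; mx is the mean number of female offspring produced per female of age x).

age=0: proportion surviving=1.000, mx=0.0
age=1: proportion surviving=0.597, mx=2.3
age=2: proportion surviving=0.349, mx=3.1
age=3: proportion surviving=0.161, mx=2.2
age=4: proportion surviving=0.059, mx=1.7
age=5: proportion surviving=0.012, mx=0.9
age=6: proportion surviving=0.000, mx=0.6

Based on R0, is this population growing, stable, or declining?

R0 = Σ lx·mx = 0 + 1.3731 + 1.0819 + 0.3542 + 0.1003 + 0.0108 + 0 = 2.9203
R0 > 1, so the population is growing.

growing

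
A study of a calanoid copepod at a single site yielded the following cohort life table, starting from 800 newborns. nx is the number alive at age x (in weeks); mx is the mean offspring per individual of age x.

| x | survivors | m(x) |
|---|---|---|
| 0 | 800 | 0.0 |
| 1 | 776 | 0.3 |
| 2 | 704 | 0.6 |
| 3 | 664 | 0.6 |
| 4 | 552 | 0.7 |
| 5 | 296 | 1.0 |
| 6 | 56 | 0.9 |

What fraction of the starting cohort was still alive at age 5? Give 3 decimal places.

0.370

l_5 = n_5/n_0 = 296/800 = 0.37 → 0.370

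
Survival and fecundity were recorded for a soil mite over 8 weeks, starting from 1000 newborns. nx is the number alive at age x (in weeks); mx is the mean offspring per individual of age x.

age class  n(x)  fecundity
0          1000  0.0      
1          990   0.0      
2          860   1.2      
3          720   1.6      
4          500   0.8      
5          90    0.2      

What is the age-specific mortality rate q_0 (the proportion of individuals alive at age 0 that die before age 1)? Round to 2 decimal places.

0.01

lx = nx/n0 = nx/1000: 1, 0.99, 0.86, 0.72, 0.5, 0.09
q_0 = (l_0 − l_1) / l_0 = (1 − 0.99) / 1
     = 0.01 / 1 = 0.01 → 0.01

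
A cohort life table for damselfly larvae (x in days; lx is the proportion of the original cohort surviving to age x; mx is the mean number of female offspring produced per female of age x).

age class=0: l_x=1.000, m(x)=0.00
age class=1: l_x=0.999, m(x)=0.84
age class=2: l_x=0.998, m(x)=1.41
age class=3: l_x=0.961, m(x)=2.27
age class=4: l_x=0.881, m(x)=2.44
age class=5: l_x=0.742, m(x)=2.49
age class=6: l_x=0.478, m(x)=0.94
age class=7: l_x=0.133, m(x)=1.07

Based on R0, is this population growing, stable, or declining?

growing

R0 = Σ lx·mx = 0 + 0.83916 + 1.40718 + 2.18147 + 2.14964 + 1.84758 + 0.44932 + 0.14231 = 9.01666
R0 > 1, so the population is growing.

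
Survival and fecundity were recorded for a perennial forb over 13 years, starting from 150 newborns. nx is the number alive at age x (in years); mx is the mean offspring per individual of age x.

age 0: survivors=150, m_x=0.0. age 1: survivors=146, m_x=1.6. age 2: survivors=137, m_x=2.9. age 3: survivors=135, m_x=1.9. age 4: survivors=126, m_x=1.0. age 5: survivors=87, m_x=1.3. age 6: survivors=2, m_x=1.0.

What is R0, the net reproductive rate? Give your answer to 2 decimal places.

lx = nx/n0 = nx/150: 1, 0.97333…, 0.91333…, 0.9, 0.84, 0.58, 0.01333…
lx·mx by age: 0, 1.557333…, 2.648667…, 1.71, 0.84, 0.754, 0.013333…
R0 = Σ lx·mx = 7.523333… → 7.52

7.52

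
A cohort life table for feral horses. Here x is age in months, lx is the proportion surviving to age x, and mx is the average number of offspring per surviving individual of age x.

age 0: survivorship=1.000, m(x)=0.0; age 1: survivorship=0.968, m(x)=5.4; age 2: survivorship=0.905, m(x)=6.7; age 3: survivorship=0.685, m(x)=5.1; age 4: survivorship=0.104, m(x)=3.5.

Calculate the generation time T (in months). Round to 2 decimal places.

1.93

lx·mx: 0, 5.2272, 6.0635, 3.4935, 0.364 → R0 = 15.1482
x·lx·mx: 0, 5.2272, 12.127, 10.4805, 1.456 → Σ = 29.2907
T = 29.2907 / 15.1482 = 1.933609… → 1.93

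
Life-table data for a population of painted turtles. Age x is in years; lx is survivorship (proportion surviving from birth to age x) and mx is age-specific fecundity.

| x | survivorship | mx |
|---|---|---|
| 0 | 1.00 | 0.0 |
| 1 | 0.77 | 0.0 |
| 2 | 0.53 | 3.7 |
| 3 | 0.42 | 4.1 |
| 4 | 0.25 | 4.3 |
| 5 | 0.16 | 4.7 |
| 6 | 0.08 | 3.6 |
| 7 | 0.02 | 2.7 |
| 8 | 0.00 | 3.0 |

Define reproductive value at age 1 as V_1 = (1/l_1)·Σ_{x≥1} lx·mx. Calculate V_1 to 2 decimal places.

7.60

lx·mx for x ≥ 1: 0, 1.961, 1.722, 1.075, 0.752, 0.288, 0.054, 0 → sum = 5.852
V_1 = 5.852 / l_1 = 5.852 / 0.77 = 7.6 → 7.60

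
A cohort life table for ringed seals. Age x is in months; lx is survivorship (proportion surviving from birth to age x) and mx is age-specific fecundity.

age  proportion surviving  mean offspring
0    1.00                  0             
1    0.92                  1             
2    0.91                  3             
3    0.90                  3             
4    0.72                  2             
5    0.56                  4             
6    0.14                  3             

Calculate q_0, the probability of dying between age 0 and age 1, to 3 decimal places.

0.080

q_0 = (l_0 − l_1) / l_0 = (1 − 0.92) / 1
     = 0.08 / 1 = 0.08 → 0.080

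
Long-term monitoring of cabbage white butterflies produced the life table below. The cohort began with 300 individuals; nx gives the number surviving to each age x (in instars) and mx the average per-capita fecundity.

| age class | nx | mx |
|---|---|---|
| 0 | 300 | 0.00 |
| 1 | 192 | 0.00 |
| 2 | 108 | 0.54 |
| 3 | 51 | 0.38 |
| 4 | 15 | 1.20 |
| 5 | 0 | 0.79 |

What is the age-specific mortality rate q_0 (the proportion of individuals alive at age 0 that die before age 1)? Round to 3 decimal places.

lx = nx/n0 = nx/300: 1, 0.64, 0.36, 0.17, 0.05, 0
q_0 = (l_0 − l_1) / l_0 = (1 − 0.64) / 1
     = 0.36 / 1 = 0.36 → 0.360

0.360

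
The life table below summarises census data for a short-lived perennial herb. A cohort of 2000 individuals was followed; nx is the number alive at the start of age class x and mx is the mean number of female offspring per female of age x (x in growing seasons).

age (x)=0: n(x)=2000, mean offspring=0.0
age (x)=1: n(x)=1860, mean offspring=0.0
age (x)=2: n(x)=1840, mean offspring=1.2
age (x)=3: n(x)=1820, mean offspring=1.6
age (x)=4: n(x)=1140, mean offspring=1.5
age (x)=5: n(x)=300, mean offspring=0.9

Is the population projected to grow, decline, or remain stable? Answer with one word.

lx = nx/n0 = nx/2000: 1, 0.93, 0.92, 0.91, 0.57, 0.15
R0 = Σ lx·mx = 0 + 0 + 1.104 + 1.456 + 0.855 + 0.135 = 3.55
R0 > 1, so the population is growing.

growing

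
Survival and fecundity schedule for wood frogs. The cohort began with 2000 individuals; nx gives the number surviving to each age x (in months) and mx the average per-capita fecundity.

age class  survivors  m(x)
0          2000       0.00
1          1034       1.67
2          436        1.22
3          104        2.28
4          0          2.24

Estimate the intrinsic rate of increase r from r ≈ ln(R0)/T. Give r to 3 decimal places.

0.158

lx = nx/n0 = nx/2000: 1, 0.517, 0.218, 0.052, 0
R0 = Σ lx·mx = 0 + 0.86339 + 0.26596 + 0.11856 + 0 = 1.24791
Σ x·lx·mx = 1.75099; T = 1.75099/1.24791 = 1.40314…
r ≈ ln(R0)/T = ln(1.24791)/1.40314… = 0.15784… → 0.158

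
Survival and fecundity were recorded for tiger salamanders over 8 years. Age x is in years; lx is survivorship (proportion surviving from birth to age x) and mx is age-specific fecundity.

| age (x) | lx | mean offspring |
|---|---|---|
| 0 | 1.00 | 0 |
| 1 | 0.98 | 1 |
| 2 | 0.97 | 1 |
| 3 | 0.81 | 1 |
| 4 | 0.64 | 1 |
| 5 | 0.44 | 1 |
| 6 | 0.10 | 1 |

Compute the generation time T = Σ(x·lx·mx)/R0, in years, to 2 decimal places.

lx·mx: 0, 0.98, 0.97, 0.81, 0.64, 0.44, 0.1 → R0 = 3.94
x·lx·mx: 0, 0.98, 1.94, 2.43, 2.56, 2.2, 0.6 → Σ = 10.71
T = 10.71 / 3.94 = 2.718274… → 2.72

2.72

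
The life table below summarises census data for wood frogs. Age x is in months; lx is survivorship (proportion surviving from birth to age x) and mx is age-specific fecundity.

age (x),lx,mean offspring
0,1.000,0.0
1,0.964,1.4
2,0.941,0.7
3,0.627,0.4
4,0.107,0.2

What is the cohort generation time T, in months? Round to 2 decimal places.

1.54

lx·mx: 0, 1.3496, 0.6587, 0.2508, 0.0214 → R0 = 2.2805
x·lx·mx: 0, 1.3496, 1.3174, 0.7524, 0.0856 → Σ = 3.505
T = 3.505 / 2.2805 = 1.536944… → 1.54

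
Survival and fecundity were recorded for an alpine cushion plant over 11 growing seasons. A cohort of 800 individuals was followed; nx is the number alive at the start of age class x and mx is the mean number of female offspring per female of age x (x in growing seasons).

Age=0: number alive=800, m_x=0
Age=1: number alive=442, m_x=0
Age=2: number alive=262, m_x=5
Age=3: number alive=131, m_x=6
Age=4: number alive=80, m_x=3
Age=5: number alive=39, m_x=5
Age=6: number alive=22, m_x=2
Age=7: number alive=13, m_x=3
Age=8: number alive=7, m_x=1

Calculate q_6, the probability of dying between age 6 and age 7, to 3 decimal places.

lx = nx/n0 = nx/800: 1, 0.5525, 0.3275, 0.16375, 0.1, 0.04875, 0.0275, 0.01625, 0.00875
q_6 = (l_6 − l_7) / l_6 = (0.0275 − 0.01625) / 0.0275
     = 0.01125 / 0.0275 = 0.409091… → 0.409

0.409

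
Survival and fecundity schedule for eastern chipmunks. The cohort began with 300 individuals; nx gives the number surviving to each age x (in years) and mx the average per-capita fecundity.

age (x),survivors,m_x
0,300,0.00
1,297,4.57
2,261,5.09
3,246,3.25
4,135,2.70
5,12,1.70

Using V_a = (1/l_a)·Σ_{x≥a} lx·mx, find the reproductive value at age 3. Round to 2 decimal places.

lx = nx/n0 = nx/300: 1, 0.99, 0.87, 0.82, 0.45, 0.04
lx·mx for x ≥ 3: 2.665, 1.215, 0.068 → sum = 3.948
V_3 = 3.948 / l_3 = 3.948 / 0.82 = 4.814634… → 4.81

4.81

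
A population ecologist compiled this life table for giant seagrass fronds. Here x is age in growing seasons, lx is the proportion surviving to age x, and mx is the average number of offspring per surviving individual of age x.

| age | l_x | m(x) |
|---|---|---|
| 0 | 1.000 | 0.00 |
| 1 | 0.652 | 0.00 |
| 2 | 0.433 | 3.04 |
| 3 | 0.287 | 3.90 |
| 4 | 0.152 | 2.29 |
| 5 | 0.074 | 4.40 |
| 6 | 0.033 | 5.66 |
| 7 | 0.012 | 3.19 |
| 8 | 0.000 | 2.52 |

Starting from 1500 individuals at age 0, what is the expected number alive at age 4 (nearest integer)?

228

Expected survivors = N0 · l_4 = 1500 × 0.152 = 228 → 228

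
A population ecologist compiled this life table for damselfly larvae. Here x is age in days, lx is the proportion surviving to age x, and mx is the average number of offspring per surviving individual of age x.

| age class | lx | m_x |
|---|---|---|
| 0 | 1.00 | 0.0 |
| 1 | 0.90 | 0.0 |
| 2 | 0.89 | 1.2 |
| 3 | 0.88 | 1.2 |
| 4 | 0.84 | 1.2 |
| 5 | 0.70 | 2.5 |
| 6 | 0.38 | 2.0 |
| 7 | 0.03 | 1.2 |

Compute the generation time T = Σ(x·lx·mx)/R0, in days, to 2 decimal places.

lx·mx: 0, 0, 1.068, 1.056, 1.008, 1.75, 0.76, 0.036 → R0 = 5.678
x·lx·mx: 0, 0, 2.136, 3.168, 4.032, 8.75, 4.56, 0.252 → Σ = 22.898
T = 22.898 / 5.678 = 4.032758… → 4.03

4.03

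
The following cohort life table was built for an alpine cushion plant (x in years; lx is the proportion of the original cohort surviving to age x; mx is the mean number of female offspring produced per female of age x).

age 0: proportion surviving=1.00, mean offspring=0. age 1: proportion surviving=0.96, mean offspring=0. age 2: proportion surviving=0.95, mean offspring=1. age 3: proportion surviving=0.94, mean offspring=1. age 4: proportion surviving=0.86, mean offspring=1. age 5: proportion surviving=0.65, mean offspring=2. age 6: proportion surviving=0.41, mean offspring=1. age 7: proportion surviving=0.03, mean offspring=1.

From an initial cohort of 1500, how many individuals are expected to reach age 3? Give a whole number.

Expected survivors = N0 · l_3 = 1500 × 0.94 = 1410 → 1410

1410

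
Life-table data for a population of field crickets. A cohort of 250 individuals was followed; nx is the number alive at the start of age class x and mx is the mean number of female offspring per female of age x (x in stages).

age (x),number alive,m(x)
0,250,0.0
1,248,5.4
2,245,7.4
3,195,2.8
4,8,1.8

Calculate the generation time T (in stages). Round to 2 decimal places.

1.79

lx = nx/n0 = nx/250: 1, 0.992, 0.98, 0.78, 0.032
lx·mx: 0, 5.3568, 7.252, 2.184, 0.0576 → R0 = 14.8504
x·lx·mx: 0, 5.3568, 14.504, 6.552, 0.2304 → Σ = 26.6432
T = 26.6432 / 14.8504 = 1.794107… → 1.79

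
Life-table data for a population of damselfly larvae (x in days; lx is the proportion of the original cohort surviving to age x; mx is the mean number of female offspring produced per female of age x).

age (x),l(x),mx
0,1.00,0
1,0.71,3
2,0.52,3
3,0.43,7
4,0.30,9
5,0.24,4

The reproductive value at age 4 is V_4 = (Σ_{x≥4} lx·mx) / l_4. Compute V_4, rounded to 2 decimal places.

12.20

lx·mx for x ≥ 4: 2.7, 0.96 → sum = 3.66
V_4 = 3.66 / l_4 = 3.66 / 0.3 = 12.2 → 12.20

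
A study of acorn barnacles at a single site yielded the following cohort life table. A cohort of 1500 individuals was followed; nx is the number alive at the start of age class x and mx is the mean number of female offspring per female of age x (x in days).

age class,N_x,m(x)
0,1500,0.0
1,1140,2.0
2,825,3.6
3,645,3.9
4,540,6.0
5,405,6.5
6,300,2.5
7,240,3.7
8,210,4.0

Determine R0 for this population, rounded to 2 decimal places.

10.74

lx = nx/n0 = nx/1500: 1, 0.76, 0.55, 0.43, 0.36, 0.27, 0.2, 0.16, 0.14
lx·mx by age: 0, 1.52, 1.98, 1.677, 2.16, 1.755, 0.5, 0.592, 0.56
R0 = Σ lx·mx = 10.744 → 10.74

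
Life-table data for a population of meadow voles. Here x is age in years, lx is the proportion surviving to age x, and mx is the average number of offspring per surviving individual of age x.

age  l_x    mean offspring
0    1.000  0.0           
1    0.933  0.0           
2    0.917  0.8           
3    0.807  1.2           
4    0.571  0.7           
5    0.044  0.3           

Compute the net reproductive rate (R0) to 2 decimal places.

2.11

lx·mx by age: 0, 0, 0.7336, 0.9684, 0.3997, 0.0132
R0 = Σ lx·mx = 2.1149 → 2.11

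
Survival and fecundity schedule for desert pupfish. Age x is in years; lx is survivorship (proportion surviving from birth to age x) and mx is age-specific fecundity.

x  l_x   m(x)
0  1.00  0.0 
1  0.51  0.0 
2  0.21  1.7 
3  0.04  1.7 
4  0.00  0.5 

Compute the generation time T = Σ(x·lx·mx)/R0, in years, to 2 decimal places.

2.16

lx·mx: 0, 0, 0.357, 0.068, 0 → R0 = 0.425
x·lx·mx: 0, 0, 0.714, 0.204, 0 → Σ = 0.918
T = 0.918 / 0.425 = 2.16 → 2.16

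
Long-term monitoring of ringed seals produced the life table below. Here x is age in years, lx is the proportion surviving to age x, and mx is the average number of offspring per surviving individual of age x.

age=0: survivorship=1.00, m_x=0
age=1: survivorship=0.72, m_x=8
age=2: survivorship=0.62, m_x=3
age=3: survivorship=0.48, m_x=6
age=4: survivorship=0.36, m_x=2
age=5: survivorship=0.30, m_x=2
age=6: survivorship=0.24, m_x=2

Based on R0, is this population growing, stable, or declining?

growing

R0 = Σ lx·mx = 0 + 5.76 + 1.86 + 2.88 + 0.72 + 0.6 + 0.48 = 12.3
R0 > 1, so the population is growing.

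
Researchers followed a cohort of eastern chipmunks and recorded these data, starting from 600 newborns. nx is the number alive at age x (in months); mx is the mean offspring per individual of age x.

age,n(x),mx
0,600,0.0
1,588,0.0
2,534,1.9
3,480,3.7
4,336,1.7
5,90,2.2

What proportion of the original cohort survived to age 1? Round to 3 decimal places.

l_1 = n_1/n_0 = 588/600 = 0.98 → 0.980

0.980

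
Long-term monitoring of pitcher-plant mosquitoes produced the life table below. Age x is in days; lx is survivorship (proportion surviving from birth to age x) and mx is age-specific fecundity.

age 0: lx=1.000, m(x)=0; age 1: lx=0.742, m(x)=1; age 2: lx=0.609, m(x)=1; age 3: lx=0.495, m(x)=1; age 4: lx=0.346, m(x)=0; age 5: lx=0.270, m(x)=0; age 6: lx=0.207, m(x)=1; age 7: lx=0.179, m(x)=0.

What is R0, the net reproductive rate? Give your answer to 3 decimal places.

lx·mx by age: 0, 0.742, 0.609, 0.495, 0, 0, 0.207, 0
R0 = Σ lx·mx = 2.053 → 2.053

2.053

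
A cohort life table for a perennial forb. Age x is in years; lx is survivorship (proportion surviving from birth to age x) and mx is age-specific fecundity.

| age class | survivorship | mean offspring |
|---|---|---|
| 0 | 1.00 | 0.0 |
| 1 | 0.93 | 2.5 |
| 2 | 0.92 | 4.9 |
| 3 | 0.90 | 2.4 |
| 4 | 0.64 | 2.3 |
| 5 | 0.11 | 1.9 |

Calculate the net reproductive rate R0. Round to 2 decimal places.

10.67

lx·mx by age: 0, 2.325, 4.508, 2.16, 1.472, 0.209
R0 = Σ lx·mx = 10.674 → 10.67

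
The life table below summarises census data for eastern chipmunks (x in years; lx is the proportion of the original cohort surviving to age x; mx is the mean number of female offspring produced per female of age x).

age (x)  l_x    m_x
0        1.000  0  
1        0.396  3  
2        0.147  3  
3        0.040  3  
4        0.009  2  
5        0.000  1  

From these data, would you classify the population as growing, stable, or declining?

R0 = Σ lx·mx = 0 + 1.188 + 0.441 + 0.12 + 0.018 + 0 = 1.767
R0 > 1, so the population is growing.

growing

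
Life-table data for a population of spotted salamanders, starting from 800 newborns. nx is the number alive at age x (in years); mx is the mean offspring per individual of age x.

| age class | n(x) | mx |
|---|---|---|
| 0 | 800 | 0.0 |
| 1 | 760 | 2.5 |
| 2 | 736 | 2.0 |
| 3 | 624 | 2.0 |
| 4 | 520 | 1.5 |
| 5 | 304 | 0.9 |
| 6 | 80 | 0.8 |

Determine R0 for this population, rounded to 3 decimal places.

lx = nx/n0 = nx/800: 1, 0.95, 0.92, 0.78, 0.65, 0.38, 0.1
lx·mx by age: 0, 2.375, 1.84, 1.56, 0.975, 0.342, 0.08
R0 = Σ lx·mx = 7.172 → 7.172

7.172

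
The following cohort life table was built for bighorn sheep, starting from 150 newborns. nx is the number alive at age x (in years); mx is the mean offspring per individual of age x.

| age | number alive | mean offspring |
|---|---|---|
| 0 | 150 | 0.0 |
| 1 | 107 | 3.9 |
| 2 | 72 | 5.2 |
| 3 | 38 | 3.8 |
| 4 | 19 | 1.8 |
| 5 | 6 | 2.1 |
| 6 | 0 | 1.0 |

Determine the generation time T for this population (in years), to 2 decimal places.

1.83

lx = nx/n0 = nx/150: 1, 0.71333…, 0.48, 0.25333…, 0.12667…, 0.04, 0
lx·mx: 0, 2.782…, 2.496, 0.962667…, 0.228…, 0.084, 0 → R0 = 6.552667…
x·lx·mx: 0, 2.782…, 4.992, 2.888…, 0.912…, 0.42, 0 → Σ = 11.994…
T = 11.994… / 6.552667… = 1.8304… → 1.83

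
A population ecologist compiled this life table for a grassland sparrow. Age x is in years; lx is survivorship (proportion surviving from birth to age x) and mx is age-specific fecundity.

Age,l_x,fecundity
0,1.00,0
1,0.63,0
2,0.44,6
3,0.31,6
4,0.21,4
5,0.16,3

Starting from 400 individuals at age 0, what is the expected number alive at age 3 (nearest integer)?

124

Expected survivors = N0 · l_3 = 400 × 0.31 = 124 → 124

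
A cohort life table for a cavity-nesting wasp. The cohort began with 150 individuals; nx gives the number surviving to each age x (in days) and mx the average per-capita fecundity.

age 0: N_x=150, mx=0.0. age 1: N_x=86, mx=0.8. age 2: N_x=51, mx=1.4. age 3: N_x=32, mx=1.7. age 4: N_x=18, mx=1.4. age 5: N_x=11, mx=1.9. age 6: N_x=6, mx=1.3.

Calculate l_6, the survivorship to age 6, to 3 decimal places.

0.040

l_6 = n_6/n_0 = 6/150 = 0.04 → 0.040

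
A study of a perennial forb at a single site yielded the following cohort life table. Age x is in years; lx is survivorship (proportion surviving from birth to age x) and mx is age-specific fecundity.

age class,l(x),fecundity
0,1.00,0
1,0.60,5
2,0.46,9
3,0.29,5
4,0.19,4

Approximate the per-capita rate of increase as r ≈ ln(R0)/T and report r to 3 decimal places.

1.119

R0 = Σ lx·mx = 0 + 3 + 4.14 + 1.45 + 0.76 = 9.35
Σ x·lx·mx = 18.67; T = 18.67/9.35 = 1.99679…
r ≈ ln(R0)/T = ln(9.35)/1.99679… = 1.11948… → 1.119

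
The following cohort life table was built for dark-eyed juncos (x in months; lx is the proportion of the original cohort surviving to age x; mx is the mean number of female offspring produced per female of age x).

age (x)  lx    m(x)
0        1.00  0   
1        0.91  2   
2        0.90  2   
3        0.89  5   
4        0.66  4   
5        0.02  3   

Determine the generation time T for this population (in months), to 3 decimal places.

2.751

lx·mx: 0, 1.82, 1.8, 4.45, 2.64, 0.06 → R0 = 10.77
x·lx·mx: 0, 1.82, 3.6, 13.35, 10.56, 0.3 → Σ = 29.63
T = 29.63 / 10.77 = 2.751161… → 2.751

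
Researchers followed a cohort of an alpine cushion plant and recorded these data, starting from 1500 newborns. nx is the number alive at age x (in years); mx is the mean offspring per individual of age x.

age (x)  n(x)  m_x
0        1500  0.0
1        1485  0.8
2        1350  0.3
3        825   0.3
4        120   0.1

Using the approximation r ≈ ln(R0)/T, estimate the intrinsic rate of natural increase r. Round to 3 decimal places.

lx = nx/n0 = nx/1500: 1, 0.99, 0.9, 0.55, 0.08
R0 = Σ lx·mx = 0 + 0.792 + 0.27 + 0.165 + 0.008 = 1.235
Σ x·lx·mx = 1.859; T = 1.859/1.235 = 1.50526…
r ≈ ln(R0)/T = ln(1.235)/1.50526… = 0.14022… → 0.140

0.140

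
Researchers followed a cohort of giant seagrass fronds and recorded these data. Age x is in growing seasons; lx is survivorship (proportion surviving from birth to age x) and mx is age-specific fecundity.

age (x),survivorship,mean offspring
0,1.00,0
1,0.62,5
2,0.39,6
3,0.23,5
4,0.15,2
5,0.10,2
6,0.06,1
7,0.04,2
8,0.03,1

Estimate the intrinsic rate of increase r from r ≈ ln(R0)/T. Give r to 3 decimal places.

0.986

R0 = Σ lx·mx = 0 + 3.1 + 2.34 + 1.15 + 0.3 + 0.2 + 0.06 + 0.08 + 0.03 = 7.26
Σ x·lx·mx = 14.59; T = 14.59/7.26 = 2.00964…
r ≈ ln(R0)/T = ln(7.26)/2.00964… = 0.98643… → 0.986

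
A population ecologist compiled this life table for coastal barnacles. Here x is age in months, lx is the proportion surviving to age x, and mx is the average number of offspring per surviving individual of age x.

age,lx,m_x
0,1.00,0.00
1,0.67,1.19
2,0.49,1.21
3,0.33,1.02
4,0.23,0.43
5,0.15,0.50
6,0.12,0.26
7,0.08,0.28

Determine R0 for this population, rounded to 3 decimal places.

lx·mx by age: 0, 0.7973, 0.5929, 0.3366, 0.0989, 0.075, 0.0312, 0.0224
R0 = Σ lx·mx = 1.9543 → 1.954

1.954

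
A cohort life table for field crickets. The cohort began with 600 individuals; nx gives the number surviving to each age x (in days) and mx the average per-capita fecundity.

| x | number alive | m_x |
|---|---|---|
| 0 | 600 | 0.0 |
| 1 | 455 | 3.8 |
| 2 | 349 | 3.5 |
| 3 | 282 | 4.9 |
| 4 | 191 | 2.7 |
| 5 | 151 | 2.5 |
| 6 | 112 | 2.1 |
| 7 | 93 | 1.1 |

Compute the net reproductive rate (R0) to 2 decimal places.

lx = nx/n0 = nx/600: 1, 0.75833…, 0.58167…, 0.47, 0.31833…, 0.25167…, 0.18667…, 0.155
lx·mx by age: 0, 2.881667…, 2.035833…, 2.303, 0.8595…, 0.629167…, 0.392…, 0.1705
R0 = Σ lx·mx = 9.271667… → 9.27

9.27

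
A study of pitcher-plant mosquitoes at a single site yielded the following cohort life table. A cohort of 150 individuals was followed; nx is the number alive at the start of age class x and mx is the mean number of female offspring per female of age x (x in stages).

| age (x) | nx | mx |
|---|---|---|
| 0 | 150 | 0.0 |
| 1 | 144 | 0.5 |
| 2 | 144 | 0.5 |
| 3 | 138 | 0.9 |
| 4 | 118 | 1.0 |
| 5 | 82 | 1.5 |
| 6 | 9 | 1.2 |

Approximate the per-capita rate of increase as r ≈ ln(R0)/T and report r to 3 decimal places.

lx = nx/n0 = nx/150: 1, 0.96, 0.96, 0.92, 0.78667…, 0.54667…, 0.06
R0 = Σ lx·mx = 0 + 0.48 + 0.48 + 0.828 + 0.78667… + 0.82… + 0.072 = 3.466667…
Σ x·lx·mx = 11.602667…; T = 11.602667…/3.466667… = 3.34692…
r ≈ ln(R0)/T = ln(3.466667…)/3.34692… = 0.37144… → 0.371

0.371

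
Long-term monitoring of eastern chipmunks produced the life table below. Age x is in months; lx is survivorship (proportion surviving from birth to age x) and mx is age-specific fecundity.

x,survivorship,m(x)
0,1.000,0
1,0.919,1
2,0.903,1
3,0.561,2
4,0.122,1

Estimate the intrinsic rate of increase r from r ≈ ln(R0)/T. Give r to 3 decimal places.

0.522

R0 = Σ lx·mx = 0 + 0.919 + 0.903 + 1.122 + 0.122 = 3.066
Σ x·lx·mx = 6.579; T = 6.579/3.066 = 2.14579…
r ≈ ln(R0)/T = ln(3.066)/2.14579… = 0.52213… → 0.522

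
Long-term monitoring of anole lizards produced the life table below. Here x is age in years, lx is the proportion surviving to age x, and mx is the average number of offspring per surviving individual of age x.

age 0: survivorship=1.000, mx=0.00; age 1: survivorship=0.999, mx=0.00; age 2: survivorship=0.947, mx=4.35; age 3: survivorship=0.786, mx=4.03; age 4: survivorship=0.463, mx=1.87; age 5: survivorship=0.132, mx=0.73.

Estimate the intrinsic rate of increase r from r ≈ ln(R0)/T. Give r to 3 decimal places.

0.803

R0 = Σ lx·mx = 0 + 0 + 4.11945 + 3.16758 + 0.86581 + 0.09636 = 8.2492
Σ x·lx·mx = 21.68668; T = 21.68668/8.2492 = 2.62894…
r ≈ ln(R0)/T = ln(8.2492)/2.62894… = 0.80265… → 0.803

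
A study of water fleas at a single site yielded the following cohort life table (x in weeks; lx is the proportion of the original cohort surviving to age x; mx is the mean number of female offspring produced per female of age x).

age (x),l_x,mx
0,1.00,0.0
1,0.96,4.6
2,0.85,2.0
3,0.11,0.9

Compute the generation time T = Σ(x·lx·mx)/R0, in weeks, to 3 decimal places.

lx·mx: 0, 4.416, 1.7, 0.099 → R0 = 6.215
x·lx·mx: 0, 4.416, 3.4, 0.297 → Σ = 8.113
T = 8.113 / 6.215 = 1.30539… → 1.305

1.305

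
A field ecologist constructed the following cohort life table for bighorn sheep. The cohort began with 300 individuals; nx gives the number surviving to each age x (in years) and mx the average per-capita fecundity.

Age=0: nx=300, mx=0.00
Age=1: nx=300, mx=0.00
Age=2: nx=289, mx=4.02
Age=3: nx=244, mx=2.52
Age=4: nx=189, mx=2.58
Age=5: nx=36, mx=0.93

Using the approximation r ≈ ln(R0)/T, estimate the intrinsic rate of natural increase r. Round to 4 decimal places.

lx = nx/n0 = nx/300: 1, 1, 0.96333…, 0.81333…, 0.63, 0.12
R0 = Σ lx·mx = 0 + 0 + 3.8726… + 2.0496… + 1.6254 + 0.1116 = 7.6592…
Σ x·lx·mx = 20.9536…; T = 20.9536…/7.6592… = 2.73574…
r ≈ ln(R0)/T = ln(7.6592…)/2.73574… = 0.744188… → 0.7442

0.7442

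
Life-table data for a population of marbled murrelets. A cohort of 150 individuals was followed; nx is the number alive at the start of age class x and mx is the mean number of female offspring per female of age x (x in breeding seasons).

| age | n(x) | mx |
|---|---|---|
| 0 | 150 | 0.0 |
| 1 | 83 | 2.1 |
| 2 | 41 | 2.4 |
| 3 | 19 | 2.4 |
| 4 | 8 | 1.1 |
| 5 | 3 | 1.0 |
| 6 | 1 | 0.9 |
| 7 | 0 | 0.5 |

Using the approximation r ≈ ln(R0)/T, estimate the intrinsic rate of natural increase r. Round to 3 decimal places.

0.465

lx = nx/n0 = nx/150: 1, 0.55333…, 0.27333…, 0.12667…, 0.05333…, 0.02, 0.00667…, 0
R0 = Σ lx·mx = 0 + 1.162… + 0.656… + 0.304… + 0.05867… + 0.02 + 0.006… + 0 = 2.206667…
Σ x·lx·mx = 3.756667…; T = 3.756667…/2.206667… = 1.70242…
r ≈ ln(R0)/T = ln(2.206667…)/1.70242… = 0.46492… → 0.465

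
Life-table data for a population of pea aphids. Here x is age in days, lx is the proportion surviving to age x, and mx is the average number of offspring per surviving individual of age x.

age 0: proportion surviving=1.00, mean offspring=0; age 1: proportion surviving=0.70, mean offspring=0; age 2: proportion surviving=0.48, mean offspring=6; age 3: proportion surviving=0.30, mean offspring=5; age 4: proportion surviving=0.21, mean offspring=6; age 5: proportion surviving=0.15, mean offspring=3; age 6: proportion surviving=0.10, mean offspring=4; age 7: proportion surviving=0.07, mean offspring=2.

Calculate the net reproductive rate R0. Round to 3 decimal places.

6.630

lx·mx by age: 0, 0, 2.88, 1.5, 1.26, 0.45, 0.4, 0.14
R0 = Σ lx·mx = 6.63 → 6.630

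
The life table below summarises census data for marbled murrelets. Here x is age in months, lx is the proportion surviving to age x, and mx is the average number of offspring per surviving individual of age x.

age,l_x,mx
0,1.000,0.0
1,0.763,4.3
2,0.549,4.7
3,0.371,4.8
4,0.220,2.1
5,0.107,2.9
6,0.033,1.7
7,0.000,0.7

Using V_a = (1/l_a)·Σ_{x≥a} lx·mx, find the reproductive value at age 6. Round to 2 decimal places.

1.70

lx·mx for x ≥ 6: 0.0561, 0 → sum = 0.0561
V_6 = 0.0561 / l_6 = 0.0561 / 0.033 = 1.7 → 1.70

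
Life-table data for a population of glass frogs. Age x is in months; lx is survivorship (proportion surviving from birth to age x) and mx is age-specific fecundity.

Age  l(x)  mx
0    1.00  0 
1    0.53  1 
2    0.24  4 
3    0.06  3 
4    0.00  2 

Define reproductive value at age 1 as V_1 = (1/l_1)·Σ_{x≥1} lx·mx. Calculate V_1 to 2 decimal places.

lx·mx for x ≥ 1: 0.53, 0.96, 0.18, 0 → sum = 1.67
V_1 = 1.67 / l_1 = 1.67 / 0.53 = 3.150943… → 3.15

3.15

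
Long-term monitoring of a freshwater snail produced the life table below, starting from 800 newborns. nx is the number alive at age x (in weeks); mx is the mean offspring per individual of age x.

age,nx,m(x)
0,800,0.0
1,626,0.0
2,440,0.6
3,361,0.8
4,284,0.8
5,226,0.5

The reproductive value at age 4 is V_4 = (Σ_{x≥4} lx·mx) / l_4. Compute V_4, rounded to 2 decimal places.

1.20

lx = nx/n0 = nx/800: 1, 0.7825, 0.55, 0.45125, 0.355, 0.2825
lx·mx for x ≥ 4: 0.284, 0.14125 → sum = 0.42525
V_4 = 0.42525 / l_4 = 0.42525 / 0.355 = 1.197887… → 1.20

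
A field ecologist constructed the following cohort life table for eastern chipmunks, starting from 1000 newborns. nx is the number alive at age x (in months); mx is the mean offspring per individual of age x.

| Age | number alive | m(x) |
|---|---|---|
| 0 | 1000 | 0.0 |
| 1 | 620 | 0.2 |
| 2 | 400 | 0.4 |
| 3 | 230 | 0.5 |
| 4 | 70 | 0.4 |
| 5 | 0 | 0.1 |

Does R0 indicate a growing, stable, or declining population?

declining

lx = nx/n0 = nx/1000: 1, 0.62, 0.4, 0.23, 0.07, 0
R0 = Σ lx·mx = 0 + 0.124 + 0.16 + 0.115 + 0.028 + 0 = 0.427
R0 < 1, so the population is declining.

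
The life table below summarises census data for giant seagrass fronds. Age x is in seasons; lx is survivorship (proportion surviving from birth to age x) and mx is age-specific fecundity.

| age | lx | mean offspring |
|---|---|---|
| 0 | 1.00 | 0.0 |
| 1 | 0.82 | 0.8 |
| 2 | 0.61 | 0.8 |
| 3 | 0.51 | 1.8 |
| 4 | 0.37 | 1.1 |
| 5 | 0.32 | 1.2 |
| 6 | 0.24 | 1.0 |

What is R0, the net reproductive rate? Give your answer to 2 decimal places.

lx·mx by age: 0, 0.656, 0.488, 0.918, 0.407, 0.384, 0.24
R0 = Σ lx·mx = 3.093 → 3.09

3.09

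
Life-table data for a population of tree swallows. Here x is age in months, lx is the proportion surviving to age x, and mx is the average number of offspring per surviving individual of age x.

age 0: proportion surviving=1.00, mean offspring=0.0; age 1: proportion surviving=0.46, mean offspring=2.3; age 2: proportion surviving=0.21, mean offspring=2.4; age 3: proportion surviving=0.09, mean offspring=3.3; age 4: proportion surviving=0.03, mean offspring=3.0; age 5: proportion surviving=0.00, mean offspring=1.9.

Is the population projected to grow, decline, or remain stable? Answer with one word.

growing

R0 = Σ lx·mx = 0 + 1.058 + 0.504 + 0.297 + 0.09 + 0 = 1.949
R0 > 1, so the population is growing.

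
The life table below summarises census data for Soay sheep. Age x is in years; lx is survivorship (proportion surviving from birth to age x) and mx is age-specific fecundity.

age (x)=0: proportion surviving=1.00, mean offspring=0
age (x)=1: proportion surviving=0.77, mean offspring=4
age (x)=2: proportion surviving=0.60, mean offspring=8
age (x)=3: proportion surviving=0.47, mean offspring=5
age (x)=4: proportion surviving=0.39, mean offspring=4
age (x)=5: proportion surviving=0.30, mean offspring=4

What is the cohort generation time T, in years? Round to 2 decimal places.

2.46

lx·mx: 0, 3.08, 4.8, 2.35, 1.56, 1.2 → R0 = 12.99
x·lx·mx: 0, 3.08, 9.6, 7.05, 6.24, 6 → Σ = 31.97
T = 31.97 / 12.99 = 2.461124… → 2.46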